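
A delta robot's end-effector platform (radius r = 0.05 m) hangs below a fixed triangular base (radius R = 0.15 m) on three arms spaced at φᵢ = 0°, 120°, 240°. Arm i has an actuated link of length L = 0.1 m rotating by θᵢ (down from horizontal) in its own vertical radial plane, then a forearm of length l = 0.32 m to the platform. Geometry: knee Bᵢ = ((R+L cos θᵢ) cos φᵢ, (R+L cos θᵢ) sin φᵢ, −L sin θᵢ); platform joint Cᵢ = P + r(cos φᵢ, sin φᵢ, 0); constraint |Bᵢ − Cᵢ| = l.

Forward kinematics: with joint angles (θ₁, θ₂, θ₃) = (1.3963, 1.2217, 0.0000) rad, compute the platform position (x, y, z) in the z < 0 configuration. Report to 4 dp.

(-0.0891, -0.1147, -0.3144)

arm 1 at φ=0.0°: e+L cos θ1 = 0.1174;  centre 1 = (0.1174, 0.0000, -0.0985)
arm 2 at φ=120.0°: e+L cos θ2 = 0.1342;  centre 2 = (-0.0671, 0.1162, -0.0940)
φ3=240.0°: virtual centre (-0.1000, -0.1732, 0.0000), radius l
subtract pairs → two planes through P
linear system: -0.3689x+0.2324y = 0.0034−0.0090z; -0.4347x+-0.3464y = 0.0165−0.1970z
Cramer: x(z) = -0.0219+0.2137z;  y(z) = -0.0202+0.3004z
sphere 1 gives Az²+Bz+C=0 with A=1.1359, B=0.1253, C=-0.0729;  B²−4AC=0.3469;  roots -0.3144, 0.2041;  negative root z = -0.3144
x = -0.0891, y = -0.1147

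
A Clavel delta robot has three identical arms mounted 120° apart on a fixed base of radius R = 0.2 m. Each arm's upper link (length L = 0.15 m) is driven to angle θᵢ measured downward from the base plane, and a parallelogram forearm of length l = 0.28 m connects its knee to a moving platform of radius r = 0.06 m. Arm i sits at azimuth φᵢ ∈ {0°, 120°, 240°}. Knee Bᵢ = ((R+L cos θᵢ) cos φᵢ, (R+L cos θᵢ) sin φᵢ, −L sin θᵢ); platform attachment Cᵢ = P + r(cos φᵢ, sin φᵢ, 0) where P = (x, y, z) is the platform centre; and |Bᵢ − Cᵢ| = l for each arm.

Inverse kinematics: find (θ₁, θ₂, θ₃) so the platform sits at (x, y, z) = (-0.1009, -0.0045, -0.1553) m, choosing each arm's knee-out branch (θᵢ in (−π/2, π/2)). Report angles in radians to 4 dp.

θ₁ = 1.3087, θ₂ = 0.2619, θ₃ = 0.1749

rotate P by −φ1: (-0.1009, -0.0045, -0.1553)
  e−x'=0.2409;  (l²−L²−(e−x')²−y'²−z²)/2L = -0.0876
  γ=atan2(-0.1553,0.2409)=-0.5726;  ψ=arccos(-0.3055)=1.8813;  θ1=γ+ψ≈1.3087
arm 2 (φ=120.0°): x'=0.0466, y'=0.0896
  A cos θ + B sin θ = C:  0.0934·cos θ + -0.1553·sin θ = 0.0501
  θ2 = atan2(B,A) + arccos(C/0.1812) = 0.2619
arm 3 (φ=240.0°): x'=0.0543, y'=-0.0851
  A cos θ + B sin θ = C:  0.0857·cos θ + -0.1553·sin θ = 0.0573
  γ=atan2(-0.1553,0.0857)=-1.0668;  ψ=arccos(0.3232)=1.2417;  θ3=γ+ψ≈0.1749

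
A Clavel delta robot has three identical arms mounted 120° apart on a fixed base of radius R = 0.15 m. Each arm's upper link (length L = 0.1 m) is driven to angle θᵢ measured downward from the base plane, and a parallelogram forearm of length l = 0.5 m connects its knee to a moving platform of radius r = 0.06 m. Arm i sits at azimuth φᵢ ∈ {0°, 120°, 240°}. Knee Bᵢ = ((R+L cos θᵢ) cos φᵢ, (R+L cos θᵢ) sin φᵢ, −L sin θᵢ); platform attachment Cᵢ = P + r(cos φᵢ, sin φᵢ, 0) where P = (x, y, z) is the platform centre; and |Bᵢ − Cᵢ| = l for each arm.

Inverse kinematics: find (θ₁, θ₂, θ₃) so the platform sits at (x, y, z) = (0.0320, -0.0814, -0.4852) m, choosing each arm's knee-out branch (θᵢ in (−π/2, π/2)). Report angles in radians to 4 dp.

θ₁ = 0.1743, θ₂ = 0.6108, θ₃ = 0.0870

rotate P by −φ1: (0.0320, -0.0814, -0.4852)
  A=0.0580, B=-0.4852, C=(l²−L²−A²−y'²−z²)/(2L)=-0.0270
  γ=atan2(-0.4852,0.0580)=-1.4518;  ψ=arccos(-0.0553)=1.6262;  θ1=γ+ψ≈0.1743
arm 2 (φ=120.0°): x'=-0.0865, y'=0.0130
  A cos θ + B sin θ = C:  0.1765·cos θ + -0.4852·sin θ = -0.1337
  γ=atan2(-0.4852,0.1765)=-1.2219;  ψ=arccos(-0.2589)=1.8327;  θ2=γ+ψ≈0.6108
φ3=240.0° → target in arm frame (0.0545, 0.0684)
  A=0.0355, B=-0.4852, C=(l²−L²−A²−y'²−z²)/(2L)=-0.0068
  √(A²+B²)=0.4865;  θ3 = -1.4977+1.5848 ≈ 0.0870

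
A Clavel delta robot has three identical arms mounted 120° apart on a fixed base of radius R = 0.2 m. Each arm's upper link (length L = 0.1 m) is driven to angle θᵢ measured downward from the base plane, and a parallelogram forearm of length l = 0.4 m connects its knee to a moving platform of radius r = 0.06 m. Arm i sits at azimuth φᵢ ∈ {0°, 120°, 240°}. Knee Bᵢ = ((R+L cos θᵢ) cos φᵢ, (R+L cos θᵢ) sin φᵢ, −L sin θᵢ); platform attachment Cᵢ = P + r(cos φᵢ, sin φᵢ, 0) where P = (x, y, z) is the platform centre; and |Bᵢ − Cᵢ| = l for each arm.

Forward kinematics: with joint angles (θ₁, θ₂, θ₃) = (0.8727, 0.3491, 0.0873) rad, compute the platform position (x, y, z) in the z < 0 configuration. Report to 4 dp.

(-0.0757, -0.0239, -0.3613)

O1 = (0.2043·cos0.0°, 0.2043·sin0.0°, -0.0766) = (0.2043, 0.0000, -0.0766)
O2 = (0.2340·cos120.0°, 0.2340·sin120.0°, -0.0342) = (-0.1170, 0.2026, -0.0342)
O3 = (0.2396·cos240.0°, 0.2396·sin240.0°, -0.0087) = (-0.1198, -0.2075, -0.0087)
subtract pairs → two planes through P
[-0.6425 0.4052 0.0848]·P = 0.0083;  [-0.6482 -0.4150 0.1358]·P = 0.0099
Cramer: x(z) = -0.0141+0.1704z;  y(z) = -0.0018+0.0610z
sphere 1 gives Az²+Bz+C=0 with A=1.0328, B=0.0786, C=-0.1064;  B²−4AC=0.4459;  roots -0.3613, 0.2853;  negative root z = -0.3613
x = -0.0757, y = -0.0239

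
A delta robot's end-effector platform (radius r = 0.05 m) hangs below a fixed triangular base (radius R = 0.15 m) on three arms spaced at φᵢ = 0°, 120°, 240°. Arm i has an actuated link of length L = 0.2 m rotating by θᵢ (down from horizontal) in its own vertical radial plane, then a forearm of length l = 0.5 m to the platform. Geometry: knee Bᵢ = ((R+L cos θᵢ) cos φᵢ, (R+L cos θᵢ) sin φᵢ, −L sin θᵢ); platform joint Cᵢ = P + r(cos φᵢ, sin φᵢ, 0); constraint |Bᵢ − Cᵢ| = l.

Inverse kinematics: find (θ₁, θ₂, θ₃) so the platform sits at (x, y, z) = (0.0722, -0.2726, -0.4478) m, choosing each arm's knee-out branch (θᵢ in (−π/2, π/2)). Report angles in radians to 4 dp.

φ1=0.0° → target in arm frame (0.0722, -0.2726)
  e−x'=0.0278;  (l²−L²−(e−x')²−y'²−z²)/2L = -0.1640
  √(A²+B²)=0.4487;  θ1 = -1.5088+1.9451 ≈ 0.4363
arm 2 (φ=120.0°): x'=-0.2722, y'=0.0738
  A cos θ + B sin θ = C:  0.3722·cos θ + -0.4478·sin θ = -0.3362
  √(A²+B²)=0.5823;  θ2 = -0.8774+2.1863 ≈ 1.3090
rotate P by −φ3: (0.2000, 0.1988, -0.4478)
  A cos θ + B sin θ = C:  -0.1000·cos θ + -0.4478·sin θ = -0.1001
  θ3 = atan2(B,A) + arccos(C/0.4588) = 0.0003

θ₁ = 0.4363, θ₂ = 1.3090, θ₃ = 0.0003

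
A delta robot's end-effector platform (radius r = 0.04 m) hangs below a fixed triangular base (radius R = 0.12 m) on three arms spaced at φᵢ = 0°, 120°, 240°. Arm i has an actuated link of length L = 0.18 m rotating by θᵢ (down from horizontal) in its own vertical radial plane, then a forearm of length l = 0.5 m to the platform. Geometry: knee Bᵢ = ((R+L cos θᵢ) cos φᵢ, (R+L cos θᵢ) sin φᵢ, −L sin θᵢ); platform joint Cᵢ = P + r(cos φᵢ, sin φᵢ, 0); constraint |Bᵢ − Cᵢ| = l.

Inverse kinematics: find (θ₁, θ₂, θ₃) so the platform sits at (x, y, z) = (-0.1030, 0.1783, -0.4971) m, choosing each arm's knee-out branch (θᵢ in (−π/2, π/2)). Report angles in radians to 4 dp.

arm 1 (φ=0.0°): x'=-0.1030, y'=0.1783
  A=0.1830, B=-0.4971, C=(l²−L²−A²−y'²−z²)/(2L)=-0.2633
  θ1 = atan2(B,A) + arccos(C/0.5297) = 0.8729
φ2=120.0° → target in arm frame (0.2059, 0.0001)
  A=-0.1259, B=-0.4971, C=(l²−L²−A²−y'²−z²)/(2L)=-0.1260
  θ2 = atan2(B,A) + arccos(C/0.5128) = 0.0002
rotate P by −φ3: (-0.1029, -0.1784, -0.4971)
  A cos θ + B sin θ = C:  0.1829·cos θ + -0.4971·sin θ = -0.2633
  θ3 = atan2(B,A) + arccos(C/0.5297) = 0.8727

θ₁ = 0.8729, θ₂ = 0.0002, θ₃ = 0.8727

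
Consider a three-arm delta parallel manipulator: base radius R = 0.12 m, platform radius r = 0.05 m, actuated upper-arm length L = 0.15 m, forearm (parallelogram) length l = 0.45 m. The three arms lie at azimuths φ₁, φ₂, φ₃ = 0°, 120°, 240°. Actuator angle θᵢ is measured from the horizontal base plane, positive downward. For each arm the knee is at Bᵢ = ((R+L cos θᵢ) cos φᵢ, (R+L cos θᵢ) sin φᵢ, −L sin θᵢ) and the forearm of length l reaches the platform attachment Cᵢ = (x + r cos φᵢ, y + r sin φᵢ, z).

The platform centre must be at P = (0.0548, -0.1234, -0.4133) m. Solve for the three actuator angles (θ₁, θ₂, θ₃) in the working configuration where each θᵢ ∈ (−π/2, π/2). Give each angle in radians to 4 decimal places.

θ₁ = 0.0874, θ₂ = 0.6981, θ₃ = -0.0001

φ1=0.0° → target in arm frame (0.0548, -0.1234)
  A cos θ + B sin θ = C:  0.0152·cos θ + -0.4133·sin θ = -0.0209
  θ1 = atan2(B,A) + arccos(C/0.4136) = 0.0874
rotate P by −φ2: (-0.1343, 0.0142, -0.4133)
  e−x'=0.2043;  (l²−L²−(e−x')²−y'²−z²)/2L = -0.1091
  √(A²+B²)=0.4610;  θ2 = -1.1118+1.8098 ≈ 0.6981
rotate P by −φ3: (0.0795, 0.1092, -0.4133)
  A cos θ + B sin θ = C:  -0.0095·cos θ + -0.4133·sin θ = -0.0094
  γ=atan2(-0.4133,-0.0095)=-1.5937;  ψ=arccos(-0.0228)=1.5936;  θ3=γ+ψ≈-0.0001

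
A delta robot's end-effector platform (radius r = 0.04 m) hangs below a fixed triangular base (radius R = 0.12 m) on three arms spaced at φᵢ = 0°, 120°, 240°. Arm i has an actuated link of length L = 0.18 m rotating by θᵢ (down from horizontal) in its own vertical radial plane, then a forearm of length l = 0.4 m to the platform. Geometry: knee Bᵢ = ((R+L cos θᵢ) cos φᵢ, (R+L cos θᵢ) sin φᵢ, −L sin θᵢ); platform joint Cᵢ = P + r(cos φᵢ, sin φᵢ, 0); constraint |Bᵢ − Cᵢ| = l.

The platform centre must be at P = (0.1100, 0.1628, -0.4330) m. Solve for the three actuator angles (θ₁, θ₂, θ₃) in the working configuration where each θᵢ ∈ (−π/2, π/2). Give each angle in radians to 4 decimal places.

θ₁ = 0.5236, θ₂ = 0.6105, θ₃ = 1.3962

rotate P by −φ1: (0.1100, 0.1628, -0.4330)
  e−x'=-0.0300;  (l²−L²−(e−x')²−y'²−z²)/2L = -0.2425
  γ=atan2(-0.4330,-0.0300)=-1.6400;  ψ=arccos(-0.5587)=2.1636;  θ1=γ+ψ≈0.5236
rotate P by −φ2: (0.0860, -0.1767, -0.4330)
  A=-0.0060, B=-0.4330, C=(l²−L²−A²−y'²−z²)/(2L)=-0.2532
  γ=atan2(-0.4330,-0.0060)=-1.5846;  ψ=arccos(-0.5846)=2.1952;  θ2=γ+ψ≈0.6105
φ3=240.0° → target in arm frame (-0.1960, 0.0139)
  A=0.2760, B=-0.4330, C=(l²−L²−A²−y'²−z²)/(2L)=-0.3785
  γ=atan2(-0.4330,0.2760)=-1.0033;  ψ=arccos(-0.7371)=2.3995;  θ3=γ+ψ≈1.3962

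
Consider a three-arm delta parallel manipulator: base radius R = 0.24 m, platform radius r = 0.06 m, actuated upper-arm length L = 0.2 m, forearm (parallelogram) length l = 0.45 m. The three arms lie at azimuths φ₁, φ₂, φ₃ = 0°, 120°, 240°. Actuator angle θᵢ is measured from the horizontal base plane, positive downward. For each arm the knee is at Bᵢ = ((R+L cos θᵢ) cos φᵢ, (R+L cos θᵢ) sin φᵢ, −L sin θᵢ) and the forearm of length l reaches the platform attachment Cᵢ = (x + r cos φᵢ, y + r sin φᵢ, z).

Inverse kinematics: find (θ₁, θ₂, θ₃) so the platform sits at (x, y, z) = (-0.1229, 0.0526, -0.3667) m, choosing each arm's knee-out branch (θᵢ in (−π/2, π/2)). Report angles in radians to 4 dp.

φ1=0.0° → target in arm frame (-0.1229, 0.0526)
  A=0.3029, B=-0.3667, C=(l²−L²−A²−y'²−z²)/(2L)=-0.1662
  √(A²+B²)=0.4756;  θ1 = -0.8804+1.9278 ≈ 1.0474
rotate P by −φ2: (0.1070, 0.0801, -0.3667)
  e−x'=0.0730;  (l²−L²−(e−x')²−y'²−z²)/2L = 0.0407
  √(A²+B²)=0.3739;  θ2 = -1.3743+1.4617 ≈ 0.0874
rotate P by −φ3: (0.0159, -0.1327, -0.3667)
  e−x'=0.1641;  (l²−L²−(e−x')²−y'²−z²)/2L = -0.0413
  √(A²+B²)=0.4017;  θ3 = -1.1500+1.6738 ≈ 0.5237

θ₁ = 1.0474, θ₂ = 0.0874, θ₃ = 0.5237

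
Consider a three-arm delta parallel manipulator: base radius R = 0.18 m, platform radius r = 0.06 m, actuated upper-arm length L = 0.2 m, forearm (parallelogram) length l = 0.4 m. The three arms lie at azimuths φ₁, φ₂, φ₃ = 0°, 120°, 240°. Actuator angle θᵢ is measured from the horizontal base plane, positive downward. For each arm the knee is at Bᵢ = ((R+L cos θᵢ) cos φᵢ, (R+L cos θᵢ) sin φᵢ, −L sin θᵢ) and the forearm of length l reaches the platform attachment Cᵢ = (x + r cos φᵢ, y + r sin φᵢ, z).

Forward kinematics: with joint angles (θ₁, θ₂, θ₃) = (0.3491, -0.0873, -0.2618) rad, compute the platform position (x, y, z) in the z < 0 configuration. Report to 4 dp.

(-0.0546, -0.0138, -0.2369)

arm 1 at φ=0.0°: e+L cos θ1 = 0.3079;  O1 = (0.3079, 0.0000, -0.0684)
O2 = (0.3192·cos120.0°, 0.3192·sin120.0°, 0.0174) = (-0.1596, 0.2765, 0.0174)
O3 = (0.3132·cos240.0°, 0.3132·sin240.0°, 0.0518) = (-0.1566, -0.2712, 0.0518)
subtract pairs → two planes through P
linear system: -0.9351x+0.5529y = 0.0027−0.1717z; -0.9291x+-0.5425y = 0.0013−0.2403z
det = 1.0210;  x = -0.0021+0.2214z,  y = 0.0013+0.0639z
quadratic in z: (1.0531)z²+(-0.0003)z+(-0.0592)=0, √Δ=0.4993 → z ∈ {-0.2369, 0.2372}; z = -0.2369 (taking z<0)
x = -0.0546, y = -0.0138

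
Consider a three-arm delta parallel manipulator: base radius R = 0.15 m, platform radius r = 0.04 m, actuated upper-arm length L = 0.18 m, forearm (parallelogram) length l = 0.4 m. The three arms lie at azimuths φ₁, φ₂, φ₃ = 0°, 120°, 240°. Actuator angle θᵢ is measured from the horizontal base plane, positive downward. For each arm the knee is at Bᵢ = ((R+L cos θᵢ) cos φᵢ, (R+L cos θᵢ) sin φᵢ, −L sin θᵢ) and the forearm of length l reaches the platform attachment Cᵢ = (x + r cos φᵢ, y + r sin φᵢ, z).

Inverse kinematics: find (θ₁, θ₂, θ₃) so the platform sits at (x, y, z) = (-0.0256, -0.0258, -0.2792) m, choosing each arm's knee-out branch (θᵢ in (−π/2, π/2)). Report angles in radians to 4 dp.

arm 1 (φ=0.0°): x'=-0.0256, y'=-0.0258
  e−x'=0.1356;  (l²−L²−(e−x')²−y'²−z²)/2L = 0.0850
  √(A²+B²)=0.3104;  θ1 = -1.1187+1.2935 ≈ 0.1748
φ2=120.0° → target in arm frame (-0.0095, 0.0351)
  e−x'=0.1195;  (l²−L²−(e−x')²−y'²−z²)/2L = 0.0948
  √(A²+B²)=0.3037;  θ2 = -1.1662+1.2534 ≈ 0.0871
φ3=240.0° → target in arm frame (0.0351, -0.0093)
  e−x'=0.0749;  (l²−L²−(e−x')²−y'²−z²)/2L = 0.1221
  θ3 = atan2(B,A) + arccos(C/0.2891) = -0.1742

θ₁ = 0.1748, θ₂ = 0.0871, θ₃ = -0.1742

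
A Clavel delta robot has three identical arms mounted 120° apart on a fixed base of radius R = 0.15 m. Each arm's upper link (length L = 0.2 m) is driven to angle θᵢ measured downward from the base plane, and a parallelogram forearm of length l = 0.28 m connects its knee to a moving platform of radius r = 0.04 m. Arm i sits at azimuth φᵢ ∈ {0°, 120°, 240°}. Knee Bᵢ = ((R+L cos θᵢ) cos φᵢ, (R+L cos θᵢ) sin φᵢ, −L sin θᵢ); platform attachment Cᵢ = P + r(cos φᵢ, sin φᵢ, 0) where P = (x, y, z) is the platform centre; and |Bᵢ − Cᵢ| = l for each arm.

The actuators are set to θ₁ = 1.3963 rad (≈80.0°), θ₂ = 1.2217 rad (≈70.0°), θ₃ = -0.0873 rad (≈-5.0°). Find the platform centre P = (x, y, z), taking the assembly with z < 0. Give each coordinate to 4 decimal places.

(-0.1058, -0.1234, -0.2174)

φ1=0.0°: virtual centre (0.1447, 0.0000, -0.1970), radius l
φ2=120.0°: virtual centre (-0.0892, 0.1545, -0.1879), radius l
centre 3 = (0.3092·cos240.0°, 0.3092·sin240.0°, 0.0174) = (-0.1546, -0.2678, 0.0174)
eliminate P² terms by subtracting sphere 1 from 2 and 3
plane₁₂: -0.4679x+0.3090y+0.0181z = 0.0074
Cramer: x(z) = -0.0348+0.3264z;  y(z) = -0.0287+0.4357z
sphere 1 gives Az²+Bz+C=0 with A=1.2964, B=0.2517, C=-0.0066;  B²−4AC=0.0974;  roots -0.2174, 0.0233;  negative root z = -0.2174
x = -0.1058, y = -0.1234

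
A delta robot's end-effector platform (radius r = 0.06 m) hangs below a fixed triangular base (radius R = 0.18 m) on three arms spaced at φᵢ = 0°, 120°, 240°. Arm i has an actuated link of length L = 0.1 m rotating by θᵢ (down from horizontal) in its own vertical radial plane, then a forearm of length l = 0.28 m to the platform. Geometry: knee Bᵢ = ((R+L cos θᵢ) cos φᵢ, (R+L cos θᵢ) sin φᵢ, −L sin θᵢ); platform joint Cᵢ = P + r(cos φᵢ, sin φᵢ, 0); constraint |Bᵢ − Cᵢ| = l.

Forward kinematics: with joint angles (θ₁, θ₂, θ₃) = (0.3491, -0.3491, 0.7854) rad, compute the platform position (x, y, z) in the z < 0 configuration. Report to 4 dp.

O1 = (0.2140·cos0.0°, 0.2140·sin0.0°, -0.0342) = (0.2140, 0.0000, -0.0342)
O2 = (0.2140·cos120.0°, 0.2140·sin120.0°, 0.0342) = (-0.1070, 0.1853, 0.0342)
O3 = (0.1907·cos240.0°, 0.1907·sin240.0°, -0.0707) = (-0.0954, -0.1652, -0.0707)
subtract pairs → two planes through P
plane₁₂: -0.6419x+0.3706y+0.1368z = 0.0000
Cramer: x(z) = 0.0047+0.0411z;  y(z) = 0.0081-0.2980z
sphere 1 gives Az²+Bz+C=0 with A=1.0905, B=0.0464, C=-0.0334;  B²−4AC=0.1477;  roots -0.1975, 0.1549;  negative root z = -0.1975
x = -0.0034, y = 0.0670

(-0.0034, 0.0670, -0.1975)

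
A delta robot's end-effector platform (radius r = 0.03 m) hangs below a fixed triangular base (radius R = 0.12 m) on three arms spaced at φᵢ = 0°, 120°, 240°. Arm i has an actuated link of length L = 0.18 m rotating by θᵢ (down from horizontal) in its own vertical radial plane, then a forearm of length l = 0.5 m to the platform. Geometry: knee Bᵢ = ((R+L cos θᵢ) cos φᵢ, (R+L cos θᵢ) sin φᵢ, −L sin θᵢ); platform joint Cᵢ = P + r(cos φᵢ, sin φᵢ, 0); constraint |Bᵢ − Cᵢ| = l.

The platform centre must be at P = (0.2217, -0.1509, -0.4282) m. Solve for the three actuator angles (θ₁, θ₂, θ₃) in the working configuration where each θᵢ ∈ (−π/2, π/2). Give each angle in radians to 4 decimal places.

φ1=0.0° → target in arm frame (0.2217, -0.1509)
  A=-0.1317, B=-0.4282, C=(l²−L²−A²−y'²−z²)/(2L)=-0.0163
  γ=atan2(-0.4282,-0.1317)=-1.8692;  ψ=arccos(-0.0364)=1.6072;  θ1=γ+ψ≈-0.2620
arm 2 (φ=120.0°): x'=-0.2415, y'=-0.1165
  e−x'=0.3315;  (l²−L²−(e−x')²−y'²−z²)/2L = -0.2479
  θ2 = atan2(B,A) + arccos(C/0.5415) = 1.1344
arm 3 (φ=240.0°): x'=0.0198, y'=0.2674
  e−x'=0.0702;  (l²−L²−(e−x')²−y'²−z²)/2L = -0.1172
  √(A²+B²)=0.4339;  θ3 = -1.4084+1.8444 ≈ 0.4360

θ₁ = -0.2620, θ₂ = 1.1344, θ₃ = 0.4360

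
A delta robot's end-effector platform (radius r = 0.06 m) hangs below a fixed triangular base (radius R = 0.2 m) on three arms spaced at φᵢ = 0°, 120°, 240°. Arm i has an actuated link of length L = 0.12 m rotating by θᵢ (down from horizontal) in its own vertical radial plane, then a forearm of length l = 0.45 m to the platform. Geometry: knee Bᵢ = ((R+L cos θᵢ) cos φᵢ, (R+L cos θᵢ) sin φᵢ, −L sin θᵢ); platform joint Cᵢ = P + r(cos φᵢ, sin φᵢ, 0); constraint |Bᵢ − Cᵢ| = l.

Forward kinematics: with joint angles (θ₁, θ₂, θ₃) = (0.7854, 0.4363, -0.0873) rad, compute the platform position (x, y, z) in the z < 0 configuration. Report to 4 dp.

(-0.0854, -0.0587, -0.4054)

φ1=0.0°: virtual centre (0.2249, 0.0000, -0.0849), radius l
O2 = (0.2488·cos120.0°, 0.2488·sin120.0°, -0.0507) = (-0.1244, 0.2154, -0.0507)
φ3=240.0°: virtual centre (-0.1298, -0.2248, 0.0105), radius l
|O₂|²−|O₁|² = 0.0067;  |O₃|²−|O₁|² = 0.0097
[-0.6985 0.4309 0.0683]·P = 0.0067;  [-0.7092 -0.4495 0.1906]·P = 0.0097
det = 0.6196;  x = -0.0116+0.1821z,  y = -0.0033+0.1367z
into |P−O₁|² = l²: 1.0519z² + 0.0827z + -0.1394 = 0;  Δ = 0.5932;  z = -0.4054 or 0.3268 → z<0 root = -0.4054
x = -0.0854, y = -0.0587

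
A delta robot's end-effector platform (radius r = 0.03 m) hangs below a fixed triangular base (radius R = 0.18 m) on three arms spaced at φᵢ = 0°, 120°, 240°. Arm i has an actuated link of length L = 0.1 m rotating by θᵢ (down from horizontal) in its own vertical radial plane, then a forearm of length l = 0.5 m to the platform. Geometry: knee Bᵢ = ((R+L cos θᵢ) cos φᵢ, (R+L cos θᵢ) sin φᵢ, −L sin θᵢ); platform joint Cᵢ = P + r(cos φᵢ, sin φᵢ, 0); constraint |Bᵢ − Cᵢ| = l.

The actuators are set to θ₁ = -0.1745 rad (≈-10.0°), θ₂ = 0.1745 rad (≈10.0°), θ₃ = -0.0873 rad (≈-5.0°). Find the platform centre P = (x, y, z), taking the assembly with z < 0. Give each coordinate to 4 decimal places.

φ1=0.0°: virtual centre (0.2485, 0.0000, 0.0174), radius l
φ2=120.0°: virtual centre (-0.1242, 0.2152, -0.0174), radius l
O3 = (0.2496·cos240.0°, 0.2496·sin240.0°, 0.0087) = (-0.1248, -0.2162, 0.0087)
eliminate P² terms by subtracting sphere 1 from 2 and 3
linear system: -0.7454x+0.4304y = 0.0000−-0.0694z; -0.7466x+-0.4324y = 0.0003−-0.0173z
Cramer: x(z) = -0.0002-0.0582z;  y(z) = -0.0004+0.0605z
into |P−O₁|² = l²: 1.0071z² + -0.0058z + -0.1878 = 0;  Δ = 0.7567;  z = -0.4290 or 0.4348 → z<0 root = -0.4290
x = 0.0247, y = -0.0264

(0.0247, -0.0264, -0.4290)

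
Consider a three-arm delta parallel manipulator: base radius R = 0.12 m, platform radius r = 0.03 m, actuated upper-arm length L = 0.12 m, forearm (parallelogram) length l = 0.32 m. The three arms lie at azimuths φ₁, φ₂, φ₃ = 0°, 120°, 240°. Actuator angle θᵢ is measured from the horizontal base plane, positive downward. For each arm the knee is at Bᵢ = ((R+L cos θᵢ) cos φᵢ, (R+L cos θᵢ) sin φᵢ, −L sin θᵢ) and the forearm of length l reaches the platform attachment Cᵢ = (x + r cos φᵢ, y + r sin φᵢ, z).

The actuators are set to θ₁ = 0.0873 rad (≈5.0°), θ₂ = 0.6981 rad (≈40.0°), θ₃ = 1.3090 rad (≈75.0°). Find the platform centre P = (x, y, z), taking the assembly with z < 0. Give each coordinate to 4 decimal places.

(0.1182, 0.0799, -0.3066)

centre 1 = (0.2095·cos0.0°, 0.2095·sin0.0°, -0.0105) = (0.2095, 0.0000, -0.0105)
centre 2 = (0.1819·cos120.0°, 0.1819·sin120.0°, -0.0771) = (-0.0910, 0.1576, -0.0771)
centre 3 = (0.1211·cos240.0°, 0.1211·sin240.0°, -0.1159) = (-0.0605, -0.1048, -0.1159)
|centre ₂|²−|centre ₁|² = -0.0050;  |centre ₃|²−|centre ₁|² = -0.0159
linear system: -0.6010x+0.3151y = -0.0050−-0.1333z; -0.5401x+-0.2097y = -0.0159−-0.2109z
det = 0.2962;  x = 0.0205+-0.3187z,  y = 0.0233+-0.1848z
quadratic in z: (1.1357)z²+(0.1329)z+(-0.0660)=0, √Δ=0.5634 → z ∈ {-0.3066, 0.1896}; z = -0.3066 (taking z<0)
x = 0.1182, y = 0.0799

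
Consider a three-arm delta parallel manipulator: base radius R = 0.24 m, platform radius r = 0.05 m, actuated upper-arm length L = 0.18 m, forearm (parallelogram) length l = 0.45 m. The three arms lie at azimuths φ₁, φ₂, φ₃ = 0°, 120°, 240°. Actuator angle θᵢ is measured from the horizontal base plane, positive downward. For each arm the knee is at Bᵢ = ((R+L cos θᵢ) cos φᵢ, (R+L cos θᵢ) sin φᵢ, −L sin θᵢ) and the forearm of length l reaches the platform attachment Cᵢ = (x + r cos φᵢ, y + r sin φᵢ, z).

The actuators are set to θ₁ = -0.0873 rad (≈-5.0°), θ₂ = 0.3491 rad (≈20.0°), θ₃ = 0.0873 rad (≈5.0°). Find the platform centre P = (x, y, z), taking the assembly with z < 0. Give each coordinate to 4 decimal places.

S1 = (0.3693·cos0.0°, 0.3693·sin0.0°, 0.0157) = (0.3693, 0.0000, 0.0157)
arm 2 at φ=120.0°: (R−r)+L cos θ2 = 0.3591;  S2 = (-0.1796, 0.3110, -0.0616)
arm 3 at φ=240.0°: (R−r)+L cos θ3 = 0.3693;  S3 = (-0.1847, -0.3198, -0.0157)
eliminate P² terms by subtracting sphere 1 from 2 and 3
linear system: -1.0978x+0.6221y = -0.0039−-0.1545z; -1.1079x+-0.6397y = 0.0000−-0.0628z
Cramer: x(z) = 0.0018-0.0991z;  y(z) = -0.0031+0.0735z
quadratic in z: (1.0152)z²+(0.0410)z+(-0.0672)=0, √Δ=0.5238 → z ∈ {-0.2782, 0.2378}; z = -0.2782 (taking z<0)
x = 0.0293, y = -0.0235

(0.0293, -0.0235, -0.2782)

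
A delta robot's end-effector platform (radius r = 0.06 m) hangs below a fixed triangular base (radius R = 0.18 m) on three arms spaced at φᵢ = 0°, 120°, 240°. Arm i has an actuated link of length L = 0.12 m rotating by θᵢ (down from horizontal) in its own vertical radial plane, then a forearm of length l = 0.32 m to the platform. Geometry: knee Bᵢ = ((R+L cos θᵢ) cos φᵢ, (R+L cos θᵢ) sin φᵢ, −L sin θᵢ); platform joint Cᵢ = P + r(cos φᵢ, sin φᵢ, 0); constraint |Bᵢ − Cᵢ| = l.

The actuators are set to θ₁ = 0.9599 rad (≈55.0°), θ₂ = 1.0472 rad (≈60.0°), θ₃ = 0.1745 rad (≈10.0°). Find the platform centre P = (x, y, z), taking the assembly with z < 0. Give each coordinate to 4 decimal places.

O1 = (0.1888·cos0.0°, 0.1888·sin0.0°, -0.0983) = (0.1888, 0.0000, -0.0983)
φ2=120.0°: virtual centre (-0.0900, 0.1559, -0.1039), radius l
O3 = (0.2382·cos240.0°, 0.2382·sin240.0°, -0.0208) = (-0.1191, -0.2063, -0.0208)
eliminate P² terms by subtracting sphere 1 from 2 and 3
linear system: -0.5577x+0.3118y = -0.0021−-0.0113z; -0.6158x+-0.4125y = 0.0118−0.1549z
Cramer: x(z) = -0.0067+0.1034z;  y(z) = -0.0187+0.2211z
sphere 1 gives Az²+Bz+C=0 with A=1.0596, B=0.1479, C=-0.0542;  B²−4AC=0.2514;  roots -0.3064, 0.1668;  negative root z = -0.3064
x = -0.0384, y = -0.0865

(-0.0384, -0.0865, -0.3064)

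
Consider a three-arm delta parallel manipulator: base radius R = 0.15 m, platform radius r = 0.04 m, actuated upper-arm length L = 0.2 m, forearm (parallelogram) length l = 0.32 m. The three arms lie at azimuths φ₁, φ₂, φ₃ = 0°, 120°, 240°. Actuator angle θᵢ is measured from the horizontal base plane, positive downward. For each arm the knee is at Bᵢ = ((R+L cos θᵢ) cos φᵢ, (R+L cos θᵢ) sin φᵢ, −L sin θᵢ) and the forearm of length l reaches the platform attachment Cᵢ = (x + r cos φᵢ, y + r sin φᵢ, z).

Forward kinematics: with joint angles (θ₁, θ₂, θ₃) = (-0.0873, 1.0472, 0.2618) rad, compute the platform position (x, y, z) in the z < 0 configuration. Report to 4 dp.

arm 1 at φ=0.0°: ρ1 = 0.3092;  centre 1 = (0.3092, 0.0000, 0.0174)
centre 2 = (0.2100·cos120.0°, 0.2100·sin120.0°, -0.1732) = (-0.1050, 0.1819, -0.1732)
arm 3 at φ=240.0°: ρ3 = 0.3032;  centre 3 = (-0.1516, -0.2626, -0.0518)
eliminate P² terms by subtracting sphere 1 from 2 and 3
plane₁₂: -0.8285x+0.3637y+-0.3813z = -0.0218
Cramer: x(z) = 0.0155-0.3253z;  y(z) = -0.0247+0.3074z
sphere 1 gives Az²+Bz+C=0 with A=1.2003, B=0.1410, C=-0.0152;  B²−4AC=0.0929;  roots -0.1857, 0.0682;  negative root z = -0.1857
x = 0.0759, y = -0.0818

(0.0759, -0.0818, -0.1857)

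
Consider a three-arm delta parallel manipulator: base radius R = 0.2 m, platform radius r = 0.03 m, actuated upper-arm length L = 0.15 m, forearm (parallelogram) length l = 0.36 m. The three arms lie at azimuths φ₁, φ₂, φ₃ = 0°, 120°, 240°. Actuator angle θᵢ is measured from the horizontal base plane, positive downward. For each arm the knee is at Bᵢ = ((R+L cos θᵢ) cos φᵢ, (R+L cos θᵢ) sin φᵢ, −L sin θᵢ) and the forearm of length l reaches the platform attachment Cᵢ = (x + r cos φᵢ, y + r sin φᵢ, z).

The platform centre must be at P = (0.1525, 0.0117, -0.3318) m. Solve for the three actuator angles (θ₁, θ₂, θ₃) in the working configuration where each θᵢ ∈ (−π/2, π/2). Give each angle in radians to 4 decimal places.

rotate P by −φ1: (0.1525, 0.0117, -0.3318)
  A cos θ + B sin θ = C:  0.0175·cos θ + -0.3318·sin θ = -0.0114
  √(A²+B²)=0.3323;  θ1 = -1.5181+1.6053 ≈ 0.0872
arm 2 (φ=120.0°): x'=-0.0661, y'=-0.1379
  A=0.2361, B=-0.3318, C=(l²−L²−A²−y'²−z²)/(2L)=-0.2592
  √(A²+B²)=0.4072;  θ2 = -0.9523+2.2608 ≈ 1.3085
arm 3 (φ=240.0°): x'=-0.0864, y'=0.1262
  A=0.2564, B=-0.3318, C=(l²−L²−A²−y'²−z²)/(2L)=-0.2822
  θ3 = atan2(B,A) + arccos(C/0.4193) = 1.3961

θ₁ = 0.0872, θ₂ = 1.3085, θ₃ = 1.3961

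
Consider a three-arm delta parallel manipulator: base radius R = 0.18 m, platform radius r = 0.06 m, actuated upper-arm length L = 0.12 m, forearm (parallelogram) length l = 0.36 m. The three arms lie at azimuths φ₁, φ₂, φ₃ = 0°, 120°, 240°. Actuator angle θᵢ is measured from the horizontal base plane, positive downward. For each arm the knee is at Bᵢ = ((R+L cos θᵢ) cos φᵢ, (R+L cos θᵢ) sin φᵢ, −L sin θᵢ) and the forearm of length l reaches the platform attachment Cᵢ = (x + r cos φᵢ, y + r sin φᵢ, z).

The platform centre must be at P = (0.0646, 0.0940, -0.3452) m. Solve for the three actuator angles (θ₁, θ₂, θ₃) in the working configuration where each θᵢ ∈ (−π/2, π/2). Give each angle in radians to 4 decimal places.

rotate P by −φ1: (0.0646, 0.0940, -0.3452)
  A=0.0554, B=-0.3452, C=(l²−L²−A²−y'²−z²)/(2L)=-0.0661
  √(A²+B²)=0.3496;  θ1 = -1.4117+1.7611 ≈ 0.3494
φ2=120.0° → target in arm frame (0.0491, -0.1029)
  e−x'=0.0709;  (l²−L²−(e−x')²−y'²−z²)/2L = -0.0816
  γ=atan2(-0.3452,0.0709)=-1.3682;  ψ=arccos(-0.2316)=1.8045;  θ2=γ+ψ≈0.4363
arm 3 (φ=240.0°): x'=-0.1137, y'=0.0089
  e−x'=0.2337;  (l²−L²−(e−x')²−y'²−z²)/2L = -0.2444
  √(A²+B²)=0.4169;  θ3 = -0.9757+2.1973 ≈ 1.2217

θ₁ = 0.3494, θ₂ = 0.4363, θ₃ = 1.2217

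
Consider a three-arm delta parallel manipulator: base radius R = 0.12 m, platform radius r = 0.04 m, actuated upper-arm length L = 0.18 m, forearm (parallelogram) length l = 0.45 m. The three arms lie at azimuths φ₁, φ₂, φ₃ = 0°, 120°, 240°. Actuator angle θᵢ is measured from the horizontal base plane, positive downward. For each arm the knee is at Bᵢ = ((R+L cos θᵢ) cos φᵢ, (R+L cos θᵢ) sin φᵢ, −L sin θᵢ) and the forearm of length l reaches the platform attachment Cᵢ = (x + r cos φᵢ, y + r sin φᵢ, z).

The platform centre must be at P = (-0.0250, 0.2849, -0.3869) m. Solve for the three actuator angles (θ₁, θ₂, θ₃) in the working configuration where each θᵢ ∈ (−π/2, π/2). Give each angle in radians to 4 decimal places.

θ₁ = 0.7856, θ₂ = -0.2616, θ₃ = 1.3090

φ1=0.0° → target in arm frame (-0.0250, 0.2849)
  A cos θ + B sin θ = C:  0.1050·cos θ + -0.3869·sin θ = -0.1994
  √(A²+B²)=0.4009;  θ1 = -1.3058+2.0914 ≈ 0.7856
φ2=120.0° → target in arm frame (0.2592, -0.1208)
  A cos θ + B sin θ = C:  -0.1792·cos θ + -0.3869·sin θ = -0.0731
  γ=atan2(-0.3869,-0.1792)=-2.0046;  ψ=arccos(-0.1714)=1.7430;  θ2=γ+ψ≈-0.2616
φ3=240.0° → target in arm frame (-0.2342, -0.1641)
  e−x'=0.3142;  (l²−L²−(e−x')²−y'²−z²)/2L = -0.2924
  θ3 = atan2(B,A) + arccos(C/0.4984) = 1.3090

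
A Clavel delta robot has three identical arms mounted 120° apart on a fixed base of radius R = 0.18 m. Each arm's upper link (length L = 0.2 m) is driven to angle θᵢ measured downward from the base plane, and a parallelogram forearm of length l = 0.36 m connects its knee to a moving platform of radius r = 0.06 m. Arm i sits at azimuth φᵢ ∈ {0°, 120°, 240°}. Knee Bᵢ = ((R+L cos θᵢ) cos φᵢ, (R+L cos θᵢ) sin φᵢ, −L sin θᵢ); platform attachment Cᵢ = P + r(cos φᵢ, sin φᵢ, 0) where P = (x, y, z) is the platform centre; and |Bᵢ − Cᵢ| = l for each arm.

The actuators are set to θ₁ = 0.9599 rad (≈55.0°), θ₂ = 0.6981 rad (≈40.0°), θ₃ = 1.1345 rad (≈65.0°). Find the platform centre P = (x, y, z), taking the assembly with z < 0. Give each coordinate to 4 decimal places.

(-0.0059, 0.0731, -0.4214)

O1 = (0.2347·cos0.0°, 0.2347·sin0.0°, -0.1638) = (0.2347, 0.0000, -0.1638)
arm 2 at φ=120.0°: (R−r)+L cos θ2 = 0.2732;  O2 = (-0.1366, 0.2366, -0.1286)
φ3=240.0°: virtual centre (-0.1023, -0.1771, -0.1813), radius l
eliminate P² terms by subtracting sphere 1 from 2 and 3
[-0.7427 0.4732 0.0705]·P = 0.0092;  [-0.6740 -0.3542 -0.0349]·P = -0.0072
det = 0.5820;  x = 0.0003+0.0146z,  y = 0.0199+-0.1262z
sphere 1 gives Az²+Bz+C=0 with A=1.0161, B=0.3158, C=-0.0474;  B²−4AC=0.2924;  roots -0.4214, 0.1107;  negative root z = -0.4214
x = -0.0059, y = 0.0731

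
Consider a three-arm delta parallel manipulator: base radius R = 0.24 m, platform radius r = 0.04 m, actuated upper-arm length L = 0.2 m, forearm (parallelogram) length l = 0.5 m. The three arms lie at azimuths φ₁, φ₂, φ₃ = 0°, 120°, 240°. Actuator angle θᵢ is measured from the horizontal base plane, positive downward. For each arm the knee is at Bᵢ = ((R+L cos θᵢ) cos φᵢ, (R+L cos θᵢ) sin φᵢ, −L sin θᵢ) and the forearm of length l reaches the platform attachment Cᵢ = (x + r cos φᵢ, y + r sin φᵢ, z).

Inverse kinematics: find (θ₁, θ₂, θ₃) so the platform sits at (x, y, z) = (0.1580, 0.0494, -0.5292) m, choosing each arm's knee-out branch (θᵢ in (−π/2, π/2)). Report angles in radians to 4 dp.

θ₁ = 0.4364, θ₂ = 1.1346, θ₃ = 1.3966

φ1=0.0° → target in arm frame (0.1580, 0.0494)
  A cos θ + B sin θ = C:  0.0420·cos θ + -0.5292·sin θ = -0.1856
  θ1 = atan2(B,A) + arccos(C/0.5309) = 0.4364
arm 2 (φ=120.0°): x'=-0.0362, y'=-0.1615
  A cos θ + B sin θ = C:  0.2362·cos θ + -0.5292·sin θ = -0.3799
  θ2 = atan2(B,A) + arccos(C/0.5795) = 1.1346
φ3=240.0° → target in arm frame (-0.1218, 0.1121)
  e−x'=0.3218;  (l²−L²−(e−x')²−y'²−z²)/2L = -0.4654
  θ3 = atan2(B,A) + arccos(C/0.6194) = 1.3966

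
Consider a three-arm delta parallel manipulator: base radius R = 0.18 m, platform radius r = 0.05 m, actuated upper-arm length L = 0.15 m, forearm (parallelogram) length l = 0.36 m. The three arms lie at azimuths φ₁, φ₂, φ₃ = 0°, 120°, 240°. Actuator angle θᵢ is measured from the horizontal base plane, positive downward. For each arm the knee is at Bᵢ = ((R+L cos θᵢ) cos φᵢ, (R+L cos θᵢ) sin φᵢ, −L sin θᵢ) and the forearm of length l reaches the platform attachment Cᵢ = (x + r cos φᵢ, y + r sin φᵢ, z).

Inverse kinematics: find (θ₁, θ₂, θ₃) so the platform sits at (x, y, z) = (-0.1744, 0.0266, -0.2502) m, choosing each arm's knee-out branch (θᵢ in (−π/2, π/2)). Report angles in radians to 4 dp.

rotate P by −φ1: (-0.1744, 0.0266, -0.2502)
  A=0.3044, B=-0.2502, C=(l²−L²−A²−y'²−z²)/(2L)=-0.1629
  θ1 = atan2(B,A) + arccos(C/0.3940) = 1.3090
rotate P by −φ2: (0.1102, 0.1377, -0.2502)
  A=0.0198, B=-0.2502, C=(l²−L²−A²−y'²−z²)/(2L)=0.0838
  √(A²+B²)=0.2510;  θ2 = -1.4920+1.2304 ≈ -0.2616
φ3=240.0° → target in arm frame (0.0642, -0.1643)
  A cos θ + B sin θ = C:  0.0658·cos θ + -0.2502·sin θ = 0.0439
  θ3 = atan2(B,A) + arccos(C/0.2587) = 0.0869

θ₁ = 1.3090, θ₂ = -0.2616, θ₃ = 0.0869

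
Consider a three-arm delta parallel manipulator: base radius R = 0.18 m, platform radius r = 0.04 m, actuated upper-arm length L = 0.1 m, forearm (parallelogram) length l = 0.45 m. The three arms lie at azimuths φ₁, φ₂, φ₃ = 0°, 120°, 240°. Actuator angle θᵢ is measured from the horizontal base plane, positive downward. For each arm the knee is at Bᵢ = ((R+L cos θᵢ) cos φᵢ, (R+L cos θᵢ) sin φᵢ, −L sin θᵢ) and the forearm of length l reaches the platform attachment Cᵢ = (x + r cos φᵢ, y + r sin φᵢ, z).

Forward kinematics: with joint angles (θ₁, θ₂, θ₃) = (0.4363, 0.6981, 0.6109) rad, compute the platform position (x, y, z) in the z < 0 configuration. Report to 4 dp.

(0.0290, -0.0103, -0.4444)

φ1=0.0°: virtual centre (0.2306, 0.0000, -0.0423), radius l
S2 = (0.2166·cos120.0°, 0.2166·sin120.0°, -0.0643) = (-0.1083, 0.1876, -0.0643)
arm 3 at φ=240.0°: e+L cos θ3 = 0.2219;  S3 = (-0.1110, -0.1922, -0.0574)
|S₂|²−|S₁|² = -0.0039;  |S₃|²−|S₁|² = -0.0024
[-0.6779 0.3752 -0.0440]·P = -0.0039;  [-0.6832 -0.3844 -0.0302]·P = -0.0024
Cramer: x(z) = 0.0047-0.0547z;  y(z) = -0.0020+0.0186z
sphere 1 gives Az²+Bz+C=0 with A=1.0033, B=0.1091, C=-0.1497;  B²−4AC=0.6126;  roots -0.4444, 0.3356;  negative root z = -0.4444
x = 0.0290, y = -0.0103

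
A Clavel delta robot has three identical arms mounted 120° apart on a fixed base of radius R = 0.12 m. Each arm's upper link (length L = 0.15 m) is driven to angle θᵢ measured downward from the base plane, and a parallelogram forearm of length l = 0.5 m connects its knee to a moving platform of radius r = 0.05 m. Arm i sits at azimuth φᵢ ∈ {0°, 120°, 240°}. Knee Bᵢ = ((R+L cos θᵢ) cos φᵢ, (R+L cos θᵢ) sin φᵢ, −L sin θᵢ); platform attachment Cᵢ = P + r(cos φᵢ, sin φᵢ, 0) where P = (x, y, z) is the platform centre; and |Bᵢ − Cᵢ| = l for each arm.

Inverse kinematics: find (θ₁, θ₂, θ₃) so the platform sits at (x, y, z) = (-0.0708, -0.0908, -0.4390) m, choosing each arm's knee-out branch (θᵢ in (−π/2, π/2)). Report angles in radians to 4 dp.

θ₁ = 0.2618, θ₂ = 0.1747, θ₃ = -0.3487

rotate P by −φ1: (-0.0708, -0.0908, -0.4390)
  A=0.1408, B=-0.4390, C=(l²−L²−A²−y'²−z²)/(2L)=0.0224
  √(A²+B²)=0.4610;  θ1 = -1.2604+1.5223 ≈ 0.2618
φ2=120.0° → target in arm frame (-0.0432, 0.1067)
  A=0.1132, B=-0.4390, C=(l²−L²−A²−y'²−z²)/(2L)=0.0352
  γ=atan2(-0.4390,0.1132)=-1.3184;  ψ=arccos(0.0777)=1.4930;  θ2=γ+ψ≈0.1747
rotate P by −φ3: (0.1140, -0.0159, -0.4390)
  e−x'=-0.0440;  (l²−L²−(e−x')²−y'²−z²)/2L = 0.1086
  √(A²+B²)=0.4412;  θ3 = -1.6708+1.3220 ≈ -0.3487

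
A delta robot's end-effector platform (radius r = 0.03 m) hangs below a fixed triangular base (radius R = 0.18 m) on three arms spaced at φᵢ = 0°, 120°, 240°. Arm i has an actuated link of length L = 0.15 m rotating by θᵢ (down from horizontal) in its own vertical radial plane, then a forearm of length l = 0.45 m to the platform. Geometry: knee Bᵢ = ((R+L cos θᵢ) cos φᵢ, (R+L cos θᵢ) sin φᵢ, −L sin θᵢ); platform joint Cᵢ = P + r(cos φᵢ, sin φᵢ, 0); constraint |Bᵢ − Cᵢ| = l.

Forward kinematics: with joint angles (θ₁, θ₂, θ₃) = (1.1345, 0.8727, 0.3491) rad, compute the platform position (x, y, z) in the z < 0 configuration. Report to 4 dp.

(-0.0898, -0.0730, -0.4604)

arm 1 at φ=0.0°: ρ1 = 0.2134;  O1 = (0.2134, 0.0000, -0.1359)
arm 2 at φ=120.0°: ρ2 = 0.2464;  O2 = (-0.1232, 0.2134, -0.1149)
O3 = (0.2910·cos240.0°, 0.2910·sin240.0°, -0.0513) = (-0.1455, -0.2520, -0.0513)
|O₂|²−|O₁|² = 0.0099;  |O₃|²−|O₁|² = 0.0233
linear system: -0.6732x+0.4268y = 0.0099−0.0421z; -0.7177x+-0.5039y = 0.0233−0.1693z
Cramer: x(z) = -0.0231+0.1448z;  y(z) = -0.0132+0.1297z
quadratic in z: (1.0378)z²+(0.2000)z+(-0.1279)=0, √Δ=0.7556 → z ∈ {-0.4604, 0.2677}; z = -0.4604 (taking z<0)
x = -0.0898, y = -0.0730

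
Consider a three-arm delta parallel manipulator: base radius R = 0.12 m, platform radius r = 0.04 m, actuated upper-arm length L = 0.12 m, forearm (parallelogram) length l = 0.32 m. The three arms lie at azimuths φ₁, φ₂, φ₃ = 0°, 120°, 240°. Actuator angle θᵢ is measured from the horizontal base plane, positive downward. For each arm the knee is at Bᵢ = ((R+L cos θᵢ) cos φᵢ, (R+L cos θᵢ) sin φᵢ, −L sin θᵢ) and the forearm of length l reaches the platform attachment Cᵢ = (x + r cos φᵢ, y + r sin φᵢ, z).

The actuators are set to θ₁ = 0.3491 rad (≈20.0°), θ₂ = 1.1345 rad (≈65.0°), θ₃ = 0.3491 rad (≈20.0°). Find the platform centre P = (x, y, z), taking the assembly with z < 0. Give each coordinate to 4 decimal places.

arm 1 at φ=0.0°: (R−r)+L cos θ1 = 0.1928;  centre 1 = (0.1928, 0.0000, -0.0410)
arm 2 at φ=120.0°: (R−r)+L cos θ2 = 0.1307;  centre 2 = (-0.0654, 0.1132, -0.1088)
φ3=240.0°: virtual centre (-0.0964, -0.1669, -0.0410), radius l
subtract pairs → two planes through P
plane₁₂: -0.5162x+0.2264y+-0.1354z = -0.0099
det = 0.3033;  x = 0.0109+-0.1491z,  y = -0.0189+0.2582z
sphere 1 gives Az²+Bz+C=0 with A=1.0889, B=0.1265, C=-0.0673;  B²−4AC=0.3091;  roots -0.3134, 0.1972;  negative root z = -0.3134
x = 0.0577, y = -0.0999

(0.0577, -0.0999, -0.3134)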